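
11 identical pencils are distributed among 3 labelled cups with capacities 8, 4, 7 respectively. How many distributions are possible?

Without the upper bounds there are C(13,2) = 78 ways to split 11 among 3 cups.
Subtract solutions that violate a single cap (substitute x_i' = x_i − (cap_i+1)): x_1 ≥ 9 gives C(4,2) = 6; x_2 ≥ 5 gives C(8,2) = 28; x_3 ≥ 8 gives C(5,2) = 10. Together 44.
No two caps can be exceeded simultaneously, so the pair terms are all 0.
By inclusion–exclusion the count is 78 − 44 + 0 = 34.

34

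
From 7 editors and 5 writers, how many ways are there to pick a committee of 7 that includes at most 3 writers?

596

Split by how many writers are chosen (0 through 3).
Sum: C(5,0)·C(7,7) + C(5,1)·C(7,6) + C(5,2)·C(7,5) + C(5,3)·C(7,4) = 1 + 35 + 210 + 350 = 596.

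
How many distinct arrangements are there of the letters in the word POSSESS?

210

POSSESS has 7 letters with S appearing 4 times.
Dividing 7! = 5040 by 4! = 24 for the repeated letters gives 210.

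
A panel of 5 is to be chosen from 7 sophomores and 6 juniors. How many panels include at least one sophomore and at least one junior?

Unrestricted: C(13,5) = 1287 ways to pick any 5 of the 13.
Subtract selections that omit an entire group: no sophomores → C(6,5) = 6; no juniors → C(7,5) = 21.
Both groups omitted at once is impossible, so 1287 − 27 = 1260.

1260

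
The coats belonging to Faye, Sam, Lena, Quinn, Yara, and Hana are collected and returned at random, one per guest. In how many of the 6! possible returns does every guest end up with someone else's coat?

265

Count assignments avoiding every fixed point. For any j of the 6 guests fixed to their own coat, the other 6−j can be arranged in (6−j)! ways.
By inclusion–exclusion this is Σ_{j=0}^{6} (−1)^j C(6,j)·(6−j)!.
Computing: 720 − 720 + 360 − 120 + 30 − 6 + 1 = 265.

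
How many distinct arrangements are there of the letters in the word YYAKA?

The 5 letters of YYAKA have repeats: A appearing twice and Y appearing twice.
Dividing 5! = 120 by 2!·2! = 4 for the repeated letters gives 30.

30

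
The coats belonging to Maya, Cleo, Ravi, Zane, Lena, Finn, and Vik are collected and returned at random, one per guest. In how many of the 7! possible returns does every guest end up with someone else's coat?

1854

This is the derangement count D_7: permutations of 7 items with no fixed point.
By inclusion–exclusion this is Σ_{j=0}^{7} (−1)^j C(7,j)·(7−j)!.
Computing: 5040 − 5040 + 2520 − 840 + 210 − 42 + 7 − 1 = 1854.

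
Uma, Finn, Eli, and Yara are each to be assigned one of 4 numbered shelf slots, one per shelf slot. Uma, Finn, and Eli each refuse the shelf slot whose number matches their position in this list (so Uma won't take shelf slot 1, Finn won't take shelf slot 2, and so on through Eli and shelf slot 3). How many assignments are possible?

11

Let Aᵢ (for i ∈ {1, 2, 3}) be the placements that put person i in their forbidden shelf slot. Any j of these fix j positions, leaving (4−j)! ways to fill the rest, and there are C(3,j) ways to pick which j.
By inclusion–exclusion, the number of valid placements is Σ_{j=0}^{3} (−1)^j C(3,j)·(4−j)!.
Computing: 24 − 18 + 6 − 1 = 11.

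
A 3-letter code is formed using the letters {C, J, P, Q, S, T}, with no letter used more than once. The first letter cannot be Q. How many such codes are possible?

100

The first letter has 6−1 = 5 choices (anything except Q).
The remaining 2 letters are filled from the other 5 symbols without repetition: 5 × 4 = 20.
Total: 5 × 20 = 100.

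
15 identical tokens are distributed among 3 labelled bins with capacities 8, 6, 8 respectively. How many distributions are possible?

Without the upper bounds there are C(17,2) = 136 ways to split 15 among 3 bins.
Subtract solutions that violate a single cap (substitute x_i' = x_i − (cap_i+1)): x_1 ≥ 9 gives C(8,2) = 28; x_2 ≥ 7 gives C(10,2) = 45; x_3 ≥ 9 gives C(8,2) = 28. Together 101.
No two caps can be exceeded simultaneously, so the pair terms are all 0.
By inclusion–exclusion the count is 136 − 101 + 0 = 35.

35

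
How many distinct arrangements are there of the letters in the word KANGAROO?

10080

Letter multiplicities in KANGAROO: A×2, G×1, K×1, N×1, O×2, R×1.
So there are 8! / (2!·2!) = 10080 distinguishable arrangements.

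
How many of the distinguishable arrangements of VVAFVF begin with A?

Fix A in the first position and arrange the remaining 5 letters.
Those 5 letters have F appearing twice and V appearing 3 times, giving (5)!/(3!·2!) = 10.

10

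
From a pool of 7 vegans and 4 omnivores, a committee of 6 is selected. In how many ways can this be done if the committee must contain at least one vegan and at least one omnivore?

455

Total 6-person selections from all 11: C(11,6) = 462.
Selections missing a whole group: no vegans → C(4,6) = 0; no omnivores → C(7,6) = 7.
Both groups omitted at once is impossible, so 462 − 7 = 455.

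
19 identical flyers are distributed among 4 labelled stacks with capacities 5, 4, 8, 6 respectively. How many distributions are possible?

By stars and bars, unrestricted non-negative solutions to x_1+…+x_4 = 19 number C(19+3,3) = 1540.
Subtract solutions that violate a single cap (substitute x_i' = x_i − (cap_i+1)): x_1 ≥ 6 gives C(16,3) = 560; x_2 ≥ 5 gives C(17,3) = 680; x_3 ≥ 9 gives C(13,3) = 286; x_4 ≥ 7 gives C(15,3) = 455. Together 1981.
Add back pairs where two caps are both exceeded: 165 + 35 + 84 + 56 + 120 + 20 = 480.
Subtract triples: 0 + 4 + 0 + 0 = 4.
By inclusion–exclusion the count is 1540 − 1981 + 480 − 4 = 35.

35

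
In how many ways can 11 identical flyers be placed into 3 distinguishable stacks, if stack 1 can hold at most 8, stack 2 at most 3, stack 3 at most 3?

By stars and bars, unrestricted non-negative solutions to x_1+…+x_3 = 11 number C(11+2,2) = 78.
Subtract solutions that violate a single cap (substitute x_i' = x_i − (cap_i+1)): x_1 ≥ 9 gives C(4,2) = 6; x_2 ≥ 4 gives C(9,2) = 36; x_3 ≥ 4 gives C(9,2) = 36. Together 78.
Add back pairs where two caps are both exceeded: 0 + 0 + 10 = 10.
By inclusion–exclusion the count is 78 − 78 + 10 = 10.

10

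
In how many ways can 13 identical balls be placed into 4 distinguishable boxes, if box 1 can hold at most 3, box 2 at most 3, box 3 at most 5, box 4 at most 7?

By stars and bars, unrestricted non-negative solutions to x_1+…+x_4 = 13 number C(13+3,3) = 560.
Subtract solutions that violate a single cap (substitute x_i' = x_i − (cap_i+1)): x_1 ≥ 4 gives C(12,3) = 220; x_2 ≥ 4 gives C(12,3) = 220; x_3 ≥ 6 gives C(10,3) = 120; x_4 ≥ 8 gives C(8,3) = 56. Together 616.
Add back pairs where two caps are both exceeded: 56 + 20 + 4 + 20 + 4 + 0 = 104.
By inclusion–exclusion the count is 560 − 616 + 104 = 48.

48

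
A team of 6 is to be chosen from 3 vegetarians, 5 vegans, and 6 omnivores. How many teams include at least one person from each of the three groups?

2430

With no constraint there are C(14,6) = 3003 possible selections.
Selections missing a whole group: no vegetarians → C(11,6) = 462; no vegans → C(9,6) = 84; no omnivores → C(8,6) = 28.
Add back selections omitting two groups (i.e. drawn from a single group): C(3,6) + C(5,6) + C(6,6) = 1.
By inclusion–exclusion: 3003 − 574 + 1 = 2430.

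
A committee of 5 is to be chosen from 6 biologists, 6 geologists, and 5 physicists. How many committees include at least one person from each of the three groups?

Total 5-person selections from all 17: C(17,5) = 6188.
Selections missing a whole group: no biologists → C(11,5) = 462; no geologists → C(11,5) = 462; no physicists → C(12,5) = 792.
Add back selections omitting two groups (i.e. drawn from a single group): C(6,5) + C(6,5) + C(5,5) = 13.
By inclusion–exclusion: 6188 − 1716 + 13 = 4485.

4485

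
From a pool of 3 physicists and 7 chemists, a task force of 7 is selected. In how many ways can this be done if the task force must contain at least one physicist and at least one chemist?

119

Total 7-person selections from all 10: C(10,7) = 120.
Subtract selections that omit an entire group: no physicists → C(7,7) = 1; no chemists → C(3,7) = 0.
Both groups omitted at once is impossible, so 120 − 1 = 119.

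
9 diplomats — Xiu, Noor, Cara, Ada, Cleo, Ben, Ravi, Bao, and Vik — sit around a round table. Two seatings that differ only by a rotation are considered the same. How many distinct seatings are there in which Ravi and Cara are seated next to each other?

Treat {Ravi, Cara} as one unit (2 internal orders) and seat the resulting 8 units around the table: (7)! circular arrangements.
So 2 × (7)! = 2 × 5040 = 10080.

10080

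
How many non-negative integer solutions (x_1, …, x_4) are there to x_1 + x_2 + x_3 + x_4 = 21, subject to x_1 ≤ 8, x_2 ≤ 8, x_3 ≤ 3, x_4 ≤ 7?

Without the upper bounds there are C(24,3) = 2024 ways to split 21 among 4 variables.
Subtract solutions that violate a single cap (substitute x_i' = x_i − (cap_i+1)): x_1 ≥ 9 gives C(15,3) = 455; x_2 ≥ 9 gives C(15,3) = 455; x_3 ≥ 4 gives C(20,3) = 1140; x_4 ≥ 8 gives C(16,3) = 560. Together 2610.
Add back pairs where two caps are both exceeded: 20 + 165 + 35 + 165 + 35 + 220 = 640.
Subtract triples: 0 + 0 + 1 + 1 = 2.
By inclusion–exclusion the count is 2024 − 2610 + 640 − 2 = 52.

52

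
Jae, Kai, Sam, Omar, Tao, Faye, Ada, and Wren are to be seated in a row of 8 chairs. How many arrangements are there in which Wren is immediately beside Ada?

10080

Glue Wren and Ada into one block (2 internal orders), leaving 7 units to arrange in a row.
That gives 2 × 7! = 2 × 5040 = 10080.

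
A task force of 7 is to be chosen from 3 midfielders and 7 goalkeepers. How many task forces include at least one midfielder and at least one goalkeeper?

With no constraint there are C(10,7) = 120 possible selections.
Selections missing a whole group: no midfielders → C(7,7) = 1; no goalkeepers → C(3,7) = 0.
Both groups omitted at once is impossible, so 120 − 1 = 119.

119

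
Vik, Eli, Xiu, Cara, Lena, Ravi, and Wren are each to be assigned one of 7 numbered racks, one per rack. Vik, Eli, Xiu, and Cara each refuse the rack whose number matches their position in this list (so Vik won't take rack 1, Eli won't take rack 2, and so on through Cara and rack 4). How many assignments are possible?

2790

Let Aᵢ (for 1 ≤ i ≤ 4) be the placements that put person i in their forbidden rack. Any j of these fix j positions, leaving (7−j)! ways to fill the rest, and there are C(4,j) ways to pick which j.
By inclusion–exclusion, the number of valid placements is Σ_{j=0}^{4} (−1)^j C(4,j)·(7−j)!.
Computing: 5040 − 2880 + 720 − 96 + 6 = 2790.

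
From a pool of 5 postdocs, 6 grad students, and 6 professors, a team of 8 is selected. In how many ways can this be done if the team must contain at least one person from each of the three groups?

23485

With no constraint there are C(17,8) = 24310 possible selections.
Selections missing a whole group: no postdocs → C(12,8) = 495; no grad students → C(11,8) = 165; no professors → C(11,8) = 165.
Add back selections omitting two groups (i.e. drawn from a single group): C(5,8) + C(6,8) + C(6,8) = 0.
By inclusion–exclusion: 24310 − 825 + 0 = 23485.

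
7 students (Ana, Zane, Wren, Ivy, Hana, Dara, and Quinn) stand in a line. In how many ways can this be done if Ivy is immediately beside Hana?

1440

Treat {Ivy, Hana} as a single unit. There are 6 units to order, and the pair itself can be ordered 2 ways.
So the count is 2·(6)! = 1440.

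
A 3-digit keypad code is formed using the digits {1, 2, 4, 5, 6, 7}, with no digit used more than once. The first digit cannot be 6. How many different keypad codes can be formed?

100

The first digit has 6−1 = 5 choices (anything except 6).
The remaining 2 digits are filled from the other 5 symbols without repetition: 5 × 4 = 20.
Total: 5 × 20 = 100.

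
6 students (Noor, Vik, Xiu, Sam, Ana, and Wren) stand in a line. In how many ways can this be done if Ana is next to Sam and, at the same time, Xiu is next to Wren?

96

Treat {Ana,Sam} as one block (2 orders) and {Xiu,Wren} as another (2 orders).
That leaves 4 units to arrange: 2 × 2 × 4! = 4 × 24 = 96.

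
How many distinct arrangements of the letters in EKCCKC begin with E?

Fix E in the first position and arrange the remaining 5 letters.
Those 5 letters have C appearing 3 times and K appearing twice, giving (5)!/(3!·2!) = 10.

10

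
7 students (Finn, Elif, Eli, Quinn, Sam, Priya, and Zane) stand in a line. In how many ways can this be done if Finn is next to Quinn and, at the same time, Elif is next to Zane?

480

Treat {Finn,Quinn} as one block (2 orders) and {Elif,Zane} as another (2 orders).
That leaves 5 units to arrange: 2 × 2 × 5! = 4 × 120 = 480.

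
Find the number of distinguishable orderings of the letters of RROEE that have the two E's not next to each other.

18

There are 5!/(2!·2!) = 30 arrangements of RROEE in total.
If the two E's are adjacent, glue them into one block, leaving 4 items to arrange: (4)!/(2!) = 12 ways.
Hence 30 − 12 = 18.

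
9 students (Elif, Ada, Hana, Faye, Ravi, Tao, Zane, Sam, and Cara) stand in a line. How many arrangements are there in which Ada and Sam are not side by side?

282240

Of the 9! = 362880 arrangements, those with Ada and Sam adjacent number 2 × 8! = 80640 (treat the pair as a block with 2 internal orders).
Complementary counting: 362880 − 80640 = 282240.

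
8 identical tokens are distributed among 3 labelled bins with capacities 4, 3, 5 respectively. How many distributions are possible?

14

By stars and bars, unrestricted non-negative solutions to x_1+…+x_3 = 8 number C(8+2,2) = 45.
Subtract solutions that violate a single cap (substitute x_i' = x_i − (cap_i+1)): x_1 ≥ 5 gives C(5,2) = 10; x_2 ≥ 4 gives C(6,2) = 15; x_3 ≥ 6 gives C(4,2) = 6. Together 31.
No two caps can be exceeded simultaneously, so the pair terms are all 0.
By inclusion–exclusion the count is 45 − 31 + 0 = 14.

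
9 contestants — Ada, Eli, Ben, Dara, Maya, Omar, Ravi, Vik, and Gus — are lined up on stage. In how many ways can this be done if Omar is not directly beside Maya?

There are 9! = 362880 arrangements in all. If Omar and Maya are adjacent, merging them into one block gives 2·(8)! = 80640 arrangements.
Complementary counting: 362880 − 80640 = 282240.

282240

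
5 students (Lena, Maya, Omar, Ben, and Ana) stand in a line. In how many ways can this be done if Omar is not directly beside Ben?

72

There are 5! = 120 arrangements in all. If Omar and Ben are adjacent, merging them into one block gives 2·(4)! = 48 arrangements.
Complementary counting: 120 − 48 = 72.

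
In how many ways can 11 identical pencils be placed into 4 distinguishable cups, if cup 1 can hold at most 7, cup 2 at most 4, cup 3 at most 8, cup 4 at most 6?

215

By stars and bars, unrestricted non-negative solutions to x_1+…+x_4 = 11 number C(11+3,3) = 364.
Subtract solutions that violate a single cap (substitute x_i' = x_i − (cap_i+1)): x_1 ≥ 8 gives C(6,3) = 20; x_2 ≥ 5 gives C(9,3) = 84; x_3 ≥ 9 gives C(5,3) = 10; x_4 ≥ 7 gives C(7,3) = 35. Together 149.
No two caps can be exceeded simultaneously, so the pair terms are all 0.
By inclusion–exclusion the count is 364 − 149 + 0 = 215.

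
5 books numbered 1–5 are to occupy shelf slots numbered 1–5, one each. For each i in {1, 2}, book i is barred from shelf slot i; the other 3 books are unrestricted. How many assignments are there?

78

Let Aᵢ (for i ∈ {1, 2}) be the placements that put book i in its forbidden shelf slot. Any j of these fix j positions, leaving (5−j)! ways to fill the rest, and there are C(2,j) ways to pick which j.
By inclusion–exclusion, the number of valid placements is Σ_{j=0}^{2} (−1)^j C(2,j)·(5−j)!.
Computing: 120 − 48 + 6 = 78.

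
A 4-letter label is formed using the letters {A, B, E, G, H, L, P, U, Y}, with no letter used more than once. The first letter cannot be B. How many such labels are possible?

The first letter has 9−1 = 8 choices (anything except B).
The remaining 3 letters are filled from the other 8 symbols without repetition: 8 × 7 × 6 = 336.
Total: 8 × 336 = 2688.

2688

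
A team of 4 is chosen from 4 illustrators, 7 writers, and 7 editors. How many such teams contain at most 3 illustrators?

3059

Split by how many illustrators are chosen (0 through 3).
Sum: C(4,0)·C(14,4) + C(4,1)·C(14,3) + C(4,2)·C(14,2) + C(4,3)·C(14,1) = 1001 + 1456 + 546 + 56 = 3059.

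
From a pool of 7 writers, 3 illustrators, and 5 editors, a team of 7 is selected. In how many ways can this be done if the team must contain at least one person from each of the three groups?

Unrestricted: C(15,7) = 6435 ways to pick any 7 of the 15.
Selections missing a whole group: no writers → C(8,7) = 8; no illustrators → C(12,7) = 792; no editors → C(10,7) = 120.
Add back selections omitting two groups (i.e. drawn from a single group): C(7,7) + C(3,7) + C(5,7) = 1.
By inclusion–exclusion: 6435 − 920 + 1 = 5516.

5516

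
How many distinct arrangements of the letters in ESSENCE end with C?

With the last slot taken by C, it remains to arrange the other 6 letters (ESSENE).
Those 6 letters have E appearing 3 times and S appearing twice, giving (6)!/(3!·2!) = 60.

60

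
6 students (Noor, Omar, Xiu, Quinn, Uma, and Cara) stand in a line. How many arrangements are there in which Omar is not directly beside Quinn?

480

There are 6! = 720 arrangements in all. If Omar and Quinn are adjacent, merging them into one block gives 2·(5)! = 240 arrangements.
So 720 − 240 = 480 arrangements keep them apart.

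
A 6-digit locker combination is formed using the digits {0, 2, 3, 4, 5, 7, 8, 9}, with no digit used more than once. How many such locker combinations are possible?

With no repetition, fill the 6 digits in order: 8 choices, then 7, down to 3.
8 × 7 × 6 × 5 × 4 × 3 = 20160.

20160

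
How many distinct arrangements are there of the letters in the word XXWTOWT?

630

The 7 letters of XXWTOWT have repeats: T appearing twice, W appearing twice, and X appearing twice.
The number of distinct arrangements is 7!/(2!·2!·2!) = 5040/8 = 630.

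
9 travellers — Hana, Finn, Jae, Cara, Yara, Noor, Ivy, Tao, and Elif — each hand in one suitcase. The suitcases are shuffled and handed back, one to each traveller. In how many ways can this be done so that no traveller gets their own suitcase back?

133496

This is the derangement count D_9: permutations of 9 items with no fixed point.
By inclusion–exclusion this is Σ_{j=0}^{9} (−1)^j C(9,j)·(9−j)!.
Computing: 362880 − 362880 + 181440 − 60480 + 15120 − 3024 + 504 − 72 + 9 − 1 = 133496.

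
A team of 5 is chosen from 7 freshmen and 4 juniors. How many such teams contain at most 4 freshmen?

Split by how many freshmen are chosen (0 through 4).
Sum: C(7,0)·C(4,5) + C(7,1)·C(4,4) + C(7,2)·C(4,3) + C(7,3)·C(4,2) + C(7,4)·C(4,1) = 0 + 7 + 84 + 210 + 140 = 441.

441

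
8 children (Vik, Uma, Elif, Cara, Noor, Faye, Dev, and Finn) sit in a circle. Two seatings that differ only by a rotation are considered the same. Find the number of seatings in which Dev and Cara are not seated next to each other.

3600

Without the restriction there are (7)! = 5040 seatings.
Seatings with Dev beside Cara: treat them as a block with 2 internal orders, giving 2 × (6)! = 1440.
Subtracting, 5040 − 1440 = 3600.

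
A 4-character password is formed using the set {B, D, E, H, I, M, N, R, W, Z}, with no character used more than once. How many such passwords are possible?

5040

With no repetition, fill the 4 characters in order: 10 choices, then 9, down to 7.
That product is 10 × 9 × 8 × 7 = 5040.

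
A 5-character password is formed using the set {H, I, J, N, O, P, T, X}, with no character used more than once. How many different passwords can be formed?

6720

This is a permutation of 5 out of 8: P(8,5) = 8!/3!.
That product is 8 × 7 × 6 × 5 × 4 = 6720.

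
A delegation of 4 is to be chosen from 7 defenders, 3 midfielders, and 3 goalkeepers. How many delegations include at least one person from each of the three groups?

315

With no constraint there are C(13,4) = 715 possible selections.
Subtract selections that omit an entire group: no defenders → C(6,4) = 15; no midfielders → C(10,4) = 210; no goalkeepers → C(10,4) = 210.
Add back selections omitting two groups (i.e. drawn from a single group): C(7,4) + C(3,4) + C(3,4) = 35.
By inclusion–exclusion: 715 − 435 + 35 = 315.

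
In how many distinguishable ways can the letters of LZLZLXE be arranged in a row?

420

LZLZLXE has 7 letters with L appearing 3 times and Z appearing twice.
The number of distinct arrangements is 7!/(3!·2!) = 5040/12 = 420.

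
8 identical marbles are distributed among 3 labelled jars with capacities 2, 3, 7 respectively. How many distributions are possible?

11

Without the upper bounds there are C(10,2) = 45 ways to split 8 among 3 jars.
Subtract solutions that violate a single cap (substitute x_i' = x_i − (cap_i+1)): x_1 ≥ 3 gives C(7,2) = 21; x_2 ≥ 4 gives C(6,2) = 15; x_3 ≥ 8 gives C(2,2) = 1. Together 37.
Add back pairs where two caps are both exceeded: 3 + 0 + 0 = 3.
By inclusion–exclusion the count is 45 − 37 + 3 = 11.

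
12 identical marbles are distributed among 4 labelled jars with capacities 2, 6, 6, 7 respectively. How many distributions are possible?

Ignoring the caps, the number of non-negative solutions to x_1+…+x_4 = 12 is C(15,3) = 455.
Subtract solutions that violate a single cap (substitute x_i' = x_i − (cap_i+1)): x_1 ≥ 3 gives C(12,3) = 220; x_2 ≥ 7 gives C(8,3) = 56; x_3 ≥ 7 gives C(8,3) = 56; x_4 ≥ 8 gives C(7,3) = 35. Together 367.
Add back pairs where two caps are both exceeded: 10 + 10 + 4 + 0 + 0 + 0 = 24.
By inclusion–exclusion the count is 455 − 367 + 24 = 112.

112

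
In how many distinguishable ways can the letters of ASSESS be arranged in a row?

30

The 6 letters of ASSESS have repeats: S appearing 4 times.
The number of distinct arrangements is 6!/(4!) = 720/24 = 30.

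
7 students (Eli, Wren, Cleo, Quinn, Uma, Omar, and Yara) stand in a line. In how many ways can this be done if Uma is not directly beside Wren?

3600

There are 7! = 5040 arrangements in all. If Uma and Wren are adjacent, merging them into one block gives 2·(6)! = 1440 arrangements.
Complementary counting: 5040 − 1440 = 3600.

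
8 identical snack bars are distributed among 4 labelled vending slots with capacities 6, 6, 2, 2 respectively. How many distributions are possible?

55

Ignoring the caps, the number of non-negative solutions to x_1+…+x_4 = 8 is C(11,3) = 165.
Subtract solutions that violate a single cap (substitute x_i' = x_i − (cap_i+1)): x_1 ≥ 7 gives C(4,3) = 4; x_2 ≥ 7 gives C(4,3) = 4; x_3 ≥ 3 gives C(8,3) = 56; x_4 ≥ 3 gives C(8,3) = 56. Together 120.
Add back pairs where two caps are both exceeded: 0 + 0 + 0 + 0 + 0 + 10 = 10.
By inclusion–exclusion the count is 165 − 120 + 10 = 55.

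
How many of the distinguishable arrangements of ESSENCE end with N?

60

With the last slot taken by N, it remains to arrange the other 6 letters (ESSECE).
Those 6 letters have E appearing 3 times and S appearing twice, giving (6)!/(3!·2!) = 60.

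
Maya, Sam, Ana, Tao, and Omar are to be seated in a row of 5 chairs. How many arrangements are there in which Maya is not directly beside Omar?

There are 5! = 120 arrangements in all. If Maya and Omar are adjacent, merging them into one block gives 2·(4)! = 48 arrangements.
So 120 − 48 = 72 arrangements keep them apart.

72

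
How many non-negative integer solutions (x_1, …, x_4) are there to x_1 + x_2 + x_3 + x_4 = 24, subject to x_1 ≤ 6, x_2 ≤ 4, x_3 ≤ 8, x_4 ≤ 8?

By stars and bars, unrestricted non-negative solutions to x_1+…+x_4 = 24 number C(24+3,3) = 2925.
Subtract solutions that violate a single cap (substitute x_i' = x_i − (cap_i+1)): x_1 ≥ 7 gives C(20,3) = 1140; x_2 ≥ 5 gives C(22,3) = 1540; x_3 ≥ 9 gives C(18,3) = 816; x_4 ≥ 9 gives C(18,3) = 816. Together 4312.
Add back pairs where two caps are both exceeded: 455 + 165 + 165 + 286 + 286 + 84 = 1441.
Subtract triples: 20 + 20 + 0 + 4 = 44.
By inclusion–exclusion the count is 2925 − 4312 + 1441 − 44 = 10.

10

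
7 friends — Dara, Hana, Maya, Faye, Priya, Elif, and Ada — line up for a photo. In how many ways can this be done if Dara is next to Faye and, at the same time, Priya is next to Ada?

Treat {Dara,Faye} as one block (2 orders) and {Priya,Ada} as another (2 orders).
That leaves 5 units to arrange: 2 × 2 × 5! = 4 × 120 = 480.

480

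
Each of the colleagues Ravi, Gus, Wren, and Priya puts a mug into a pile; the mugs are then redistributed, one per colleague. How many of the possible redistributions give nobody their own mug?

9

Let Aᵢ be the assignments in which colleague i gets their own mug. We want the size of the complement of A₁∪…∪A_4.
By inclusion–exclusion this is Σ_{j=0}^{4} (−1)^j C(4,j)·(4−j)!.
Computing: 24 − 24 + 12 − 4 + 1 = 9.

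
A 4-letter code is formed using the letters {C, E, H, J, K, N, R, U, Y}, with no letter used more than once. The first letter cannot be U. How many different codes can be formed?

The first letter has 9−1 = 8 choices (anything except U).
The remaining 3 letters are filled from the other 8 symbols without repetition: 8 × 7 × 6 = 336.
Total: 8 × 336 = 2688.

2688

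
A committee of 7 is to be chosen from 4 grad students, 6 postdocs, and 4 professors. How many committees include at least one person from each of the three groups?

3184

Total 7-person selections from all 14: C(14,7) = 3432.
Subtract selections that omit an entire group: no grad students → C(10,7) = 120; no postdocs → C(8,7) = 8; no professors → C(10,7) = 120.
Add back selections omitting two groups (i.e. drawn from a single group): C(4,7) + C(6,7) + C(4,7) = 0.
By inclusion–exclusion: 3432 − 248 + 0 = 3184.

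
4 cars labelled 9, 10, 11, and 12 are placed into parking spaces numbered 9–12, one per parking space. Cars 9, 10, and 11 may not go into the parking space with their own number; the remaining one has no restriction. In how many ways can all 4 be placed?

Let Aᵢ (for i ∈ {9, 10, 11}) be the placements that put car i in its forbidden parking space. Any j of these fix j positions, leaving (4−j)! ways to fill the rest, and there are C(3,j) ways to pick which j.
By inclusion–exclusion, the number of valid placements is Σ_{j=0}^{3} (−1)^j C(3,j)·(4−j)!.
Computing: 24 − 18 + 6 − 1 = 11.

11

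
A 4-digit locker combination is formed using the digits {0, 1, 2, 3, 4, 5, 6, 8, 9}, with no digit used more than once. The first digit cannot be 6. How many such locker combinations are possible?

2688

The first digit has 9−1 = 8 choices (anything except 6).
The remaining 3 digits are filled from the other 8 symbols without repetition: 8 × 7 × 6 = 336.
Total: 8 × 336 = 2688.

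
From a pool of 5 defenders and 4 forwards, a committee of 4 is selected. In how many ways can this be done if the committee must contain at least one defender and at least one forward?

120

With no constraint there are C(9,4) = 126 possible selections.
Subtract selections that omit an entire group: no defenders → C(4,4) = 1; no forwards → C(5,4) = 5.
Both groups omitted at once is impossible, so 126 − 6 = 120.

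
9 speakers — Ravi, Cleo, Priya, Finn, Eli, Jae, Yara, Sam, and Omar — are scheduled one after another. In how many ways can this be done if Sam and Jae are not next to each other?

There are 9! = 362880 arrangements in all. If Sam and Jae are adjacent, merging them into one block gives 2·(8)! = 80640 arrangements.
Complementary counting: 362880 − 80640 = 282240.

282240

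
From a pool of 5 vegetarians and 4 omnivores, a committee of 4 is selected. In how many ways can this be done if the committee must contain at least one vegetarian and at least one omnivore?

Unrestricted: C(9,4) = 126 ways to pick any 4 of the 9.
Subtract selections that omit an entire group: no vegetarians → C(4,4) = 1; no omnivores → C(5,4) = 5.
Both groups omitted at once is impossible, so 126 − 6 = 120.

120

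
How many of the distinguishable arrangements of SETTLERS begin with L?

With the first slot taken by L, it remains to arrange the other 7 letters (SETTERS).
Those 7 letters have E appearing twice, S appearing twice, and T appearing twice, giving (7)!/(2!·2!·2!) = 630.

630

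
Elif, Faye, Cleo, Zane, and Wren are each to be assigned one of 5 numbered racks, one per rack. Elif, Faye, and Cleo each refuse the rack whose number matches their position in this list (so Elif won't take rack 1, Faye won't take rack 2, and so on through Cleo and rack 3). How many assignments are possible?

Let Aᵢ (for i ∈ {1, 2, 3}) be the placements that put person i in their forbidden rack. Any j of these fix j positions, leaving (5−j)! ways to fill the rest, and there are C(3,j) ways to pick which j.
By inclusion–exclusion, the number of valid placements is Σ_{j=0}^{3} (−1)^j C(3,j)·(5−j)!.
Computing: 120 − 72 + 18 − 2 = 64.

64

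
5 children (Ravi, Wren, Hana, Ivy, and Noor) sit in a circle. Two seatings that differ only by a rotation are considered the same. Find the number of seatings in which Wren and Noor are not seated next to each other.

12

All circular seatings of 5 people number (4)! = 24.
Seatings with Wren beside Noor: treat them as a block with 2 internal orders, giving 2 × (3)! = 12.
Subtracting, 24 − 12 = 12.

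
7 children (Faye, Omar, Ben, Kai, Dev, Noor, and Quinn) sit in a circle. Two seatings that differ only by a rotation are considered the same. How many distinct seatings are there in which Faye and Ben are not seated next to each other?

All circular seatings of 7 people number (6)! = 720.
Those with Faye next to Ben: fuse the pair into one unit and seat 6 units around a circle — 2·(5)! = 240.
Subtracting, 720 − 240 = 480.

480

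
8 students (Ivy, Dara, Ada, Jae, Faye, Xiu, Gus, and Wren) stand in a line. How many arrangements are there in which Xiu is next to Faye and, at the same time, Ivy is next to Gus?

Treat {Xiu,Faye} as one block (2 orders) and {Ivy,Gus} as another (2 orders).
That leaves 6 units to arrange: 2 × 2 × 6! = 4 × 720 = 2880.

2880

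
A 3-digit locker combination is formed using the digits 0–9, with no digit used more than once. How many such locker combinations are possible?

720

With no repetition, fill the 3 digits in order: 10 choices, then 9, down to 8.
That product is 10 × 9 × 8 = 720.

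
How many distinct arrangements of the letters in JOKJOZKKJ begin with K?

1680

Fix K in the first position and arrange the remaining 8 letters.
Those 8 letters have J appearing 3 times, K appearing twice, and O appearing twice, giving (8)!/(3!·2!·2!) = 1680.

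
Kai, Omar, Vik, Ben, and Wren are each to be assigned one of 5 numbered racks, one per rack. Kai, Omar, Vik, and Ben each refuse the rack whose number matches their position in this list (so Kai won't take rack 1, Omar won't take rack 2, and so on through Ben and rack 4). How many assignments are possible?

Let Aᵢ (for 1 ≤ i ≤ 4) be the placements that put person i in their forbidden rack. Any j of these fix j positions, leaving (5−j)! ways to fill the rest, and there are C(4,j) ways to pick which j.
By inclusion–exclusion, the number of valid placements is Σ_{j=0}^{4} (−1)^j C(4,j)·(5−j)!.
Computing: 120 − 96 + 36 − 8 + 1 = 53.

53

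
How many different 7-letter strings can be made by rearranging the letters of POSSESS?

POSSESS has 7 letters with S appearing 4 times.
The number of distinct arrangements is 7!/(4!) = 5040/24 = 210.

210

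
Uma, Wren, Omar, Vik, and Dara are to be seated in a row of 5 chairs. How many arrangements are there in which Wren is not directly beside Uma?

72

Of the 5! = 120 arrangements, those with Wren and Uma adjacent number 2 × 4! = 48 (treat the pair as a block with 2 internal orders).
Complementary counting: 120 − 48 = 72.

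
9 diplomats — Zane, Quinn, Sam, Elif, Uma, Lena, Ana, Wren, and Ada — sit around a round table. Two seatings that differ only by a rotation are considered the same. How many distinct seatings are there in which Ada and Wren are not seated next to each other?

30240

All circular seatings of 9 people number (8)! = 40320.
Seatings with Ada beside Wren: treat them as a block with 2 internal orders, giving 2 × (7)! = 10080.
Subtracting, 40320 − 10080 = 30240.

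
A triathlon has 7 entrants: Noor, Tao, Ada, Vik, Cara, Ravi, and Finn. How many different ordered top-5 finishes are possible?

2520

This is an ordered selection of 5 from 7: P(7,5).
That gives 7 × 6 × 5 × 4 × 3 = 2520.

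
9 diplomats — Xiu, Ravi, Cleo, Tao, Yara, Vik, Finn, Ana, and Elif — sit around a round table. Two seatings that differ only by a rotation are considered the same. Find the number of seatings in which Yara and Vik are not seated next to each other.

All circular seatings of 9 people number (8)! = 40320.
Seatings with Yara beside Vik: treat them as a block with 2 internal orders, giving 2 × (7)! = 10080.
Subtracting, 40320 − 10080 = 30240.

30240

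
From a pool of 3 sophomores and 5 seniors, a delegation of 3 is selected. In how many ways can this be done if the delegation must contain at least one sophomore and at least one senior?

Total 3-person selections from all 8: C(8,3) = 56.
Subtract selections that omit an entire group: no sophomores → C(5,3) = 10; no seniors → C(3,3) = 1.
Both groups omitted at once is impossible, so 56 − 11 = 45.

45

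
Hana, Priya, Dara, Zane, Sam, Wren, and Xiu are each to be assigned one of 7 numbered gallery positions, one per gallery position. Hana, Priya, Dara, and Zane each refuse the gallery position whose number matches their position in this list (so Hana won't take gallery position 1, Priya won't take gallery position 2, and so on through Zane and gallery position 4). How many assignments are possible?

2790

Let Aᵢ (for 1 ≤ i ≤ 4) be the placements that put person i in their forbidden gallery position. Any j of these fix j positions, leaving (7−j)! ways to fill the rest, and there are C(4,j) ways to pick which j.
By inclusion–exclusion, the number of valid placements is Σ_{j=0}^{4} (−1)^j C(4,j)·(7−j)!.
Computing: 5040 − 2880 + 720 − 96 + 6 = 2790.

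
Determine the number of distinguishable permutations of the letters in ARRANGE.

The 7 letters of ARRANGE have repeats: A appearing twice and R appearing twice.
So there are 7! / (2!·2!) = 1260 distinguishable arrangements.

1260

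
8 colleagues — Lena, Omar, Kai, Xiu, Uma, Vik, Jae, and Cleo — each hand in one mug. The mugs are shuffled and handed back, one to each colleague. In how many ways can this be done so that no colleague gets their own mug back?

Let Aᵢ be the assignments in which colleague i gets their own mug. We want the size of the complement of A₁∪…∪A_8.
By inclusion–exclusion this is Σ_{j=0}^{8} (−1)^j C(8,j)·(8−j)!.
Computing: 40320 − 40320 + 20160 − 6720 + 1680 − 336 + 56 − 8 + 1 = 14833.

14833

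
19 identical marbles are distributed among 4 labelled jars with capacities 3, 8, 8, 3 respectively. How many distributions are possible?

Without the upper bounds there are C(22,3) = 1540 ways to split 19 among 4 jars.
Subtract solutions that violate a single cap (substitute x_i' = x_i − (cap_i+1)): x_1 ≥ 4 gives C(18,3) = 816; x_2 ≥ 9 gives C(13,3) = 286; x_3 ≥ 9 gives C(13,3) = 286; x_4 ≥ 4 gives C(18,3) = 816. Together 2204.
Add back pairs where two caps are both exceeded: 84 + 84 + 364 + 4 + 84 + 84 = 704.
Subtract triples: 0 + 10 + 10 + 0 = 20.
By inclusion–exclusion the count is 1540 − 2204 + 704 − 20 = 20.

20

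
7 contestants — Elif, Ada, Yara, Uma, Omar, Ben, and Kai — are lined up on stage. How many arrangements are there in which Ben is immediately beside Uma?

1440

Glue Ben and Uma into one block (2 internal orders), leaving 6 units to arrange in a row.
So the count is 2·(6)! = 1440.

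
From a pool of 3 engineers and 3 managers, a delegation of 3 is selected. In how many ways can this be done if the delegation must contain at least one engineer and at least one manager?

18

Total 3-person selections from all 6: C(6,3) = 20.
Subtract selections that omit an entire group: no engineers → C(3,3) = 1; no managers → C(3,3) = 1.
Both groups omitted at once is impossible, so 20 − 2 = 18.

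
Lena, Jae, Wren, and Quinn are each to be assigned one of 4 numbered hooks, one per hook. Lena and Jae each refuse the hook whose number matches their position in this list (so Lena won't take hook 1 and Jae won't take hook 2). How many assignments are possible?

Let Aᵢ (for i ∈ {1, 2}) be the placements that put person i in their forbidden hook. Any j of these fix j positions, leaving (4−j)! ways to fill the rest, and there are C(2,j) ways to pick which j.
By inclusion–exclusion, the number of valid placements is Σ_{j=0}^{2} (−1)^j C(2,j)·(4−j)!.
Computing: 24 − 12 + 2 = 14.

14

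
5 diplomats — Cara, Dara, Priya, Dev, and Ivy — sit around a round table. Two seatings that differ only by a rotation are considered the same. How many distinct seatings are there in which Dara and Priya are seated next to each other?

Treat {Dara, Priya} as one unit (2 internal orders) and seat the resulting 4 units around the table: (3)! circular arrangements.
So 2 × (3)! = 2 × 6 = 12.

12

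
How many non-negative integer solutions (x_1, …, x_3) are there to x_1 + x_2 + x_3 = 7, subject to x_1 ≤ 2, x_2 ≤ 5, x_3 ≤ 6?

17

By stars and bars, unrestricted non-negative solutions to x_1+…+x_3 = 7 number C(7+2,2) = 36.
Subtract solutions that violate a single cap (substitute x_i' = x_i − (cap_i+1)): x_1 ≥ 3 gives C(6,2) = 15; x_2 ≥ 6 gives C(3,2) = 3; x_3 ≥ 7 gives C(2,2) = 1. Together 19.
No two caps can be exceeded simultaneously, so the pair terms are all 0.
By inclusion–exclusion the count is 36 − 19 + 0 = 17.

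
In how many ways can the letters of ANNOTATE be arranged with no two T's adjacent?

There are 8!/(2!·2!·2!) = 5040 arrangements of ANNOTATE in total.
Arrangements with the T's together: treat TT as one letter, giving (7)!/(2!·2!) = 1260.
Hence 5040 − 1260 = 3780.

3780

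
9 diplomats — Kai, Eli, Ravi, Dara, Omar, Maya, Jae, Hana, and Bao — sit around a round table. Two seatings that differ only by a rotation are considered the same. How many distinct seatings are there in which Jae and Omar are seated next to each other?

10080

Treat {Jae, Omar} as one unit (2 internal orders) and seat the resulting 8 units around the table: (7)! circular arrangements.
So 2 × (7)! = 2 × 5040 = 10080.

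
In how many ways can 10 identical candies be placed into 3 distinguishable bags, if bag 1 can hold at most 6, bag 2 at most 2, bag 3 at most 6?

12

Ignoring the caps, the number of non-negative solutions to x_1+…+x_3 = 10 is C(12,2) = 66.
Subtract solutions that violate a single cap (substitute x_i' = x_i − (cap_i+1)): x_1 ≥ 7 gives C(5,2) = 10; x_2 ≥ 3 gives C(9,2) = 36; x_3 ≥ 7 gives C(5,2) = 10. Together 56.
Add back pairs where two caps are both exceeded: 1 + 0 + 1 = 2.
By inclusion–exclusion the count is 66 − 56 + 2 = 12.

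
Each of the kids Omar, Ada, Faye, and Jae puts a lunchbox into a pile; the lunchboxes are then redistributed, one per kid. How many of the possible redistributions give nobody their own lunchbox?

9

This is the derangement count D_4: permutations of 4 items with no fixed point.
By inclusion–exclusion this is Σ_{j=0}^{4} (−1)^j C(4,j)·(4−j)!.
Computing: 24 − 24 + 12 − 4 + 1 = 9.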